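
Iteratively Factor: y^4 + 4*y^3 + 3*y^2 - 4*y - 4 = (y + 1)*(y^3 + 3*y^2 - 4) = (y - 1)*(y + 1)*(y^2 + 4*y + 4) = (y - 1)*(y + 1)*(y + 2)*(y + 2)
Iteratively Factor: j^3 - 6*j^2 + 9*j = (j - 3)*(j^2 - 3*j) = (j - 3)^2*(j)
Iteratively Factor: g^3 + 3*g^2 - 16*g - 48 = (g + 3)*(g^2 - 16) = (g + 3)*(g + 4)*(g - 4)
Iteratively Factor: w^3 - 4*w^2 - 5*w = (w - 5)*(w^2 + w) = w*(w - 5)*(w + 1)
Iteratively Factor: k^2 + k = (k)*(k + 1)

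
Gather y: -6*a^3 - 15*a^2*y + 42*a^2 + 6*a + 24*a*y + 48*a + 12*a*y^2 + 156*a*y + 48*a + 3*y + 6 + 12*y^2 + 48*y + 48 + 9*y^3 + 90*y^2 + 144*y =-6*a^3 + 42*a^2 + 102*a + 9*y^3 + y^2*(12*a + 102) + y*(-15*a^2 + 180*a + 195) + 54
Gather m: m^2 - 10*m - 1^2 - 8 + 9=m^2 - 10*m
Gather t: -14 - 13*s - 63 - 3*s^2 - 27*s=-3*s^2 - 40*s - 77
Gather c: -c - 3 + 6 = 3 - c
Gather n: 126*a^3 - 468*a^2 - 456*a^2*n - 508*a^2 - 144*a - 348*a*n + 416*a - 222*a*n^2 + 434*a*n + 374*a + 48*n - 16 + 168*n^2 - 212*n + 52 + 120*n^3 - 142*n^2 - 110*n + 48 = 126*a^3 - 976*a^2 + 646*a + 120*n^3 + n^2*(26 - 222*a) + n*(-456*a^2 + 86*a - 274) + 84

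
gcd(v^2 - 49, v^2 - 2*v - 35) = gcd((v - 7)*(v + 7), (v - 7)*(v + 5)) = v - 7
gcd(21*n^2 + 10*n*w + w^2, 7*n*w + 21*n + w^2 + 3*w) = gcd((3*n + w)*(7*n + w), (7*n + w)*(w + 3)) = 7*n + w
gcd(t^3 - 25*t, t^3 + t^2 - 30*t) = t^2 - 5*t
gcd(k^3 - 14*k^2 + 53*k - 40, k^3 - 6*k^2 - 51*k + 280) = k^2 - 13*k + 40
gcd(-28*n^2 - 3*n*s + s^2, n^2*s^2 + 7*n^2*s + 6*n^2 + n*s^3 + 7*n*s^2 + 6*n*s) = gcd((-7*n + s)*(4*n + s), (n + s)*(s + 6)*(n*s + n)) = 1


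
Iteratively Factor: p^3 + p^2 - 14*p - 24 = (p + 3)*(p^2 - 2*p - 8) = (p - 4)*(p + 3)*(p + 2)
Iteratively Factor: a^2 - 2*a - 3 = (a + 1)*(a - 3)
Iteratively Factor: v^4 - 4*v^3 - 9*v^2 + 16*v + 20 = (v - 5)*(v^3 + v^2 - 4*v - 4) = (v - 5)*(v + 2)*(v^2 - v - 2) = (v - 5)*(v + 1)*(v + 2)*(v - 2)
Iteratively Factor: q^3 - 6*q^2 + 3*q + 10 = (q - 5)*(q^2 - q - 2) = (q - 5)*(q - 2)*(q + 1)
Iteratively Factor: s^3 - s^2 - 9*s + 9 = (s - 3)*(s^2 + 2*s - 3) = (s - 3)*(s + 3)*(s - 1)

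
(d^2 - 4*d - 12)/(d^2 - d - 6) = (d - 6)/(d - 3)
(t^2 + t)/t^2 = (t + 1)/t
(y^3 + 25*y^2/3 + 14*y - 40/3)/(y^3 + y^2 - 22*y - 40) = (3*y^2 + 13*y - 10)/(3*(y^2 - 3*y - 10))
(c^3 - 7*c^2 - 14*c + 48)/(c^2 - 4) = (c^2 - 5*c - 24)/(c + 2)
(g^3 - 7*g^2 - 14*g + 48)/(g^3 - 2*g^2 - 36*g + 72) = (g^2 - 5*g - 24)/(g^2 - 36)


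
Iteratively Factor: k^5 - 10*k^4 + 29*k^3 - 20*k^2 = (k - 4)*(k^4 - 6*k^3 + 5*k^2) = (k - 5)*(k - 4)*(k^3 - k^2) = k*(k - 5)*(k - 4)*(k^2 - k) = k*(k - 5)*(k - 4)*(k - 1)*(k)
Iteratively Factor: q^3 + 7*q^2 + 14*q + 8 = (q + 1)*(q^2 + 6*q + 8) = (q + 1)*(q + 2)*(q + 4)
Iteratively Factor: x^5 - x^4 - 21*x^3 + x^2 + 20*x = (x)*(x^4 - x^3 - 21*x^2 + x + 20) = x*(x - 1)*(x^3 - 21*x - 20) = x*(x - 5)*(x - 1)*(x^2 + 5*x + 4) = x*(x - 5)*(x - 1)*(x + 4)*(x + 1)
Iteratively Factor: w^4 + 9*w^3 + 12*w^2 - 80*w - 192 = (w + 4)*(w^3 + 5*w^2 - 8*w - 48) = (w + 4)^2*(w^2 + w - 12) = (w - 3)*(w + 4)^2*(w + 4)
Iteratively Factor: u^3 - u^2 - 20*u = (u - 5)*(u^2 + 4*u) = (u - 5)*(u + 4)*(u)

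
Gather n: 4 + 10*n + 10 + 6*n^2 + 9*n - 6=6*n^2 + 19*n + 8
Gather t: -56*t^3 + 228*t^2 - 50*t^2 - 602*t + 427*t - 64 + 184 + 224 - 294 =-56*t^3 + 178*t^2 - 175*t + 50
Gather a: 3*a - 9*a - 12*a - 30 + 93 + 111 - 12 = 162 - 18*a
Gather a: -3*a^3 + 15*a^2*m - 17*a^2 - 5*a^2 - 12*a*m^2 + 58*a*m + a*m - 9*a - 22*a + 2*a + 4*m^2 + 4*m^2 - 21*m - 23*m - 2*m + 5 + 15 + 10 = -3*a^3 + a^2*(15*m - 22) + a*(-12*m^2 + 59*m - 29) + 8*m^2 - 46*m + 30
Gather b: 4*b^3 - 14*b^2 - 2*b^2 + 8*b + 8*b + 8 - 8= 4*b^3 - 16*b^2 + 16*b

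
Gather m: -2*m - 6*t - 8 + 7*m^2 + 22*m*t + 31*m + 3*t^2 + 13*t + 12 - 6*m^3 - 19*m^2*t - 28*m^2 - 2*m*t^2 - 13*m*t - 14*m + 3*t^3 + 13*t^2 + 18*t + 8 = -6*m^3 + m^2*(-19*t - 21) + m*(-2*t^2 + 9*t + 15) + 3*t^3 + 16*t^2 + 25*t + 12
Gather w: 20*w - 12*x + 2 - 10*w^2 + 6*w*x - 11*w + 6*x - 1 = -10*w^2 + w*(6*x + 9) - 6*x + 1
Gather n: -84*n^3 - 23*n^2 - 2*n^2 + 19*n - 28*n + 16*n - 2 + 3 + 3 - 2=-84*n^3 - 25*n^2 + 7*n + 2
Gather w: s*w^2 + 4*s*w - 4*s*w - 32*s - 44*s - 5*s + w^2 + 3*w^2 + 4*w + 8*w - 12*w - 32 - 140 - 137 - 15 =-81*s + w^2*(s + 4) - 324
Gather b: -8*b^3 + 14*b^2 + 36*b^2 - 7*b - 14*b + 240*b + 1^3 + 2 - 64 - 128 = -8*b^3 + 50*b^2 + 219*b - 189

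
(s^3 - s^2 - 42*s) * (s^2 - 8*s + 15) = s^5 - 9*s^4 - 19*s^3 + 321*s^2 - 630*s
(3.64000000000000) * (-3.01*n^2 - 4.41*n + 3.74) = -10.9564*n^2 - 16.0524*n + 13.6136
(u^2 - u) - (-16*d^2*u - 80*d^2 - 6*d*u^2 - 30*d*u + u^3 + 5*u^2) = 16*d^2*u + 80*d^2 + 6*d*u^2 + 30*d*u - u^3 - 4*u^2 - u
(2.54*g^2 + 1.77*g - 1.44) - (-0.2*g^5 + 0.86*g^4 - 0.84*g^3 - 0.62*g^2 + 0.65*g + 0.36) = 0.2*g^5 - 0.86*g^4 + 0.84*g^3 + 3.16*g^2 + 1.12*g - 1.8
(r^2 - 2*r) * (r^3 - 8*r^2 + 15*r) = r^5 - 10*r^4 + 31*r^3 - 30*r^2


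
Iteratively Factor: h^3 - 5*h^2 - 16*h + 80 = (h - 4)*(h^2 - h - 20) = (h - 5)*(h - 4)*(h + 4)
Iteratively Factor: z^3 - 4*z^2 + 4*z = (z - 2)*(z^2 - 2*z) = (z - 2)^2*(z)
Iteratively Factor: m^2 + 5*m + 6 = (m + 3)*(m + 2)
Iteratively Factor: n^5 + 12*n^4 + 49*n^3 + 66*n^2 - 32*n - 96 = (n + 2)*(n^4 + 10*n^3 + 29*n^2 + 8*n - 48) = (n - 1)*(n + 2)*(n^3 + 11*n^2 + 40*n + 48) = (n - 1)*(n + 2)*(n + 4)*(n^2 + 7*n + 12) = (n - 1)*(n + 2)*(n + 4)^2*(n + 3)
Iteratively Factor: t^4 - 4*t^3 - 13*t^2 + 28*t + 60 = (t - 5)*(t^3 + t^2 - 8*t - 12) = (t - 5)*(t + 2)*(t^2 - t - 6) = (t - 5)*(t - 3)*(t + 2)*(t + 2)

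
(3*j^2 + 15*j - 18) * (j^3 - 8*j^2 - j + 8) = 3*j^5 - 9*j^4 - 141*j^3 + 153*j^2 + 138*j - 144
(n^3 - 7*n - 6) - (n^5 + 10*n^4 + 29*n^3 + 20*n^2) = -n^5 - 10*n^4 - 28*n^3 - 20*n^2 - 7*n - 6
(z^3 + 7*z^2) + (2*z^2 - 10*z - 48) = z^3 + 9*z^2 - 10*z - 48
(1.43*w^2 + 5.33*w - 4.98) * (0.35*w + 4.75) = 0.5005*w^3 + 8.658*w^2 + 23.5745*w - 23.655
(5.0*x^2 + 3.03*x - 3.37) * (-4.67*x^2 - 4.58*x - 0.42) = -23.35*x^4 - 37.0501*x^3 - 0.2395*x^2 + 14.162*x + 1.4154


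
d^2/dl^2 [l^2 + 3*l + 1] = 2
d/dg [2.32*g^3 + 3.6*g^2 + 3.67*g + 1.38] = 6.96*g^2 + 7.2*g + 3.67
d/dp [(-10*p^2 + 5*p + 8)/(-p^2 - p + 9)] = (15*p^2 - 164*p + 53)/(p^4 + 2*p^3 - 17*p^2 - 18*p + 81)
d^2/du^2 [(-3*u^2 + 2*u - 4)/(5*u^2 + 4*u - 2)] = 20*(11*u^3 - 39*u^2 - 18*u - 10)/(125*u^6 + 300*u^5 + 90*u^4 - 176*u^3 - 36*u^2 + 48*u - 8)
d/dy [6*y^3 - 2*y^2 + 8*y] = 18*y^2 - 4*y + 8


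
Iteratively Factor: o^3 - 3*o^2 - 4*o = (o - 4)*(o^2 + o) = (o - 4)*(o + 1)*(o)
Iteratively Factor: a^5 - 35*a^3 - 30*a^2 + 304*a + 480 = (a + 2)*(a^4 - 2*a^3 - 31*a^2 + 32*a + 240) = (a + 2)*(a + 3)*(a^3 - 5*a^2 - 16*a + 80) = (a - 5)*(a + 2)*(a + 3)*(a^2 - 16) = (a - 5)*(a - 4)*(a + 2)*(a + 3)*(a + 4)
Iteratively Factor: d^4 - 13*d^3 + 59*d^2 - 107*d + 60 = (d - 4)*(d^3 - 9*d^2 + 23*d - 15) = (d - 5)*(d - 4)*(d^2 - 4*d + 3) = (d - 5)*(d - 4)*(d - 3)*(d - 1)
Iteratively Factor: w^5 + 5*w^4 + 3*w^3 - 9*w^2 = (w + 3)*(w^4 + 2*w^3 - 3*w^2) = w*(w + 3)*(w^3 + 2*w^2 - 3*w) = w*(w - 1)*(w + 3)*(w^2 + 3*w) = w*(w - 1)*(w + 3)^2*(w)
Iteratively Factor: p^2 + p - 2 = (p + 2)*(p - 1)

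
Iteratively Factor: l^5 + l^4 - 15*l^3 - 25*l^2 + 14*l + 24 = (l + 2)*(l^4 - l^3 - 13*l^2 + l + 12) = (l + 1)*(l + 2)*(l^3 - 2*l^2 - 11*l + 12) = (l + 1)*(l + 2)*(l + 3)*(l^2 - 5*l + 4) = (l - 4)*(l + 1)*(l + 2)*(l + 3)*(l - 1)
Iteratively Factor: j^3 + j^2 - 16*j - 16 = (j + 1)*(j^2 - 16) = (j + 1)*(j + 4)*(j - 4)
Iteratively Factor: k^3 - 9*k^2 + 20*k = (k - 5)*(k^2 - 4*k) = (k - 5)*(k - 4)*(k)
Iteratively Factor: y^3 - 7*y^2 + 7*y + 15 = (y - 5)*(y^2 - 2*y - 3) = (y - 5)*(y - 3)*(y + 1)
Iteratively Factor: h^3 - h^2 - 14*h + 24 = (h + 4)*(h^2 - 5*h + 6) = (h - 3)*(h + 4)*(h - 2)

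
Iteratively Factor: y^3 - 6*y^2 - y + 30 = (y - 3)*(y^2 - 3*y - 10) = (y - 3)*(y + 2)*(y - 5)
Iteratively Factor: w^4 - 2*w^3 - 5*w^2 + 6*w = (w + 2)*(w^3 - 4*w^2 + 3*w) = (w - 3)*(w + 2)*(w^2 - w) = w*(w - 3)*(w + 2)*(w - 1)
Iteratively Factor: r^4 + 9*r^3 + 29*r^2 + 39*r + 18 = (r + 2)*(r^3 + 7*r^2 + 15*r + 9) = (r + 2)*(r + 3)*(r^2 + 4*r + 3) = (r + 1)*(r + 2)*(r + 3)*(r + 3)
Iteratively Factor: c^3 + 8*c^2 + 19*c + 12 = (c + 1)*(c^2 + 7*c + 12) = (c + 1)*(c + 4)*(c + 3)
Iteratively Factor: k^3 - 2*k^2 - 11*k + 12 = (k - 4)*(k^2 + 2*k - 3) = (k - 4)*(k - 1)*(k + 3)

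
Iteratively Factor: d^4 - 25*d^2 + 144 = (d - 3)*(d^3 + 3*d^2 - 16*d - 48) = (d - 3)*(d + 3)*(d^2 - 16) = (d - 4)*(d - 3)*(d + 3)*(d + 4)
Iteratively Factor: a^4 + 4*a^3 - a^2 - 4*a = (a)*(a^3 + 4*a^2 - a - 4) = a*(a - 1)*(a^2 + 5*a + 4) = a*(a - 1)*(a + 1)*(a + 4)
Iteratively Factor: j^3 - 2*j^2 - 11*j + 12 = (j - 4)*(j^2 + 2*j - 3) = (j - 4)*(j - 1)*(j + 3)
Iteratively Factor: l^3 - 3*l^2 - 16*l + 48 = (l - 3)*(l^2 - 16) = (l - 4)*(l - 3)*(l + 4)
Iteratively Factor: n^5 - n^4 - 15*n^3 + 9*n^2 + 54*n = (n - 3)*(n^4 + 2*n^3 - 9*n^2 - 18*n) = (n - 3)*(n + 2)*(n^3 - 9*n) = (n - 3)*(n + 2)*(n + 3)*(n^2 - 3*n) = (n - 3)^2*(n + 2)*(n + 3)*(n)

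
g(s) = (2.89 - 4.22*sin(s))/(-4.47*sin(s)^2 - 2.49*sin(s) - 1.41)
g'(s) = (2.89 - 4.22*sin(s))*(8.94*sin(s)*cos(s) + 2.49*cos(s))/(-4.47*sin(s)^2 - 2.49*sin(s) - 1.41)^2 - 4.22*cos(s)/(-4.47*sin(s)^2 - 2.49*sin(s) - 1.41)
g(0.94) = 0.08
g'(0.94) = 0.32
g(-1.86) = -2.22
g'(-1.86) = 0.84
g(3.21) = -2.52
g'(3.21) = -7.09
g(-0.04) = -2.32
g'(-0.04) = 6.95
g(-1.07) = -2.47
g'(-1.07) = -1.62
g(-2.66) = -3.99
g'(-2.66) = 1.72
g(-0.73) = -3.28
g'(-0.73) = -3.08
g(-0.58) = -3.75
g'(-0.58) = -2.90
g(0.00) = -2.05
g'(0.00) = 6.61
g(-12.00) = -0.16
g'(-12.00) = 1.12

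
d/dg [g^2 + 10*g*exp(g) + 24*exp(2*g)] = 10*g*exp(g) + 2*g + 48*exp(2*g) + 10*exp(g)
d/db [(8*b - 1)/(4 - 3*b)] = 29/(3*b - 4)^2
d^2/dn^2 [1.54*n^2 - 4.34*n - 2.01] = 3.08000000000000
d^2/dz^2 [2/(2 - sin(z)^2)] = 4*(2*sin(z)^4 + sin(z)^2 - 2)/(sin(z)^2 - 2)^3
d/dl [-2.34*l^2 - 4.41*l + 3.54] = -4.68*l - 4.41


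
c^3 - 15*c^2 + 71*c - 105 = (c - 7)*(c - 5)*(c - 3)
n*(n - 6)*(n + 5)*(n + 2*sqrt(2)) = n^4 - n^3 + 2*sqrt(2)*n^3 - 30*n^2 - 2*sqrt(2)*n^2 - 60*sqrt(2)*n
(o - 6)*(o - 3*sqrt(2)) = o^2 - 6*o - 3*sqrt(2)*o + 18*sqrt(2)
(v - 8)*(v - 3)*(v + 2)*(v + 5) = v^4 - 4*v^3 - 43*v^2 + 58*v + 240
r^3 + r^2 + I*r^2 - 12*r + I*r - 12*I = (r - 3)*(r + 4)*(r + I)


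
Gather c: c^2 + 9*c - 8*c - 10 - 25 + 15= c^2 + c - 20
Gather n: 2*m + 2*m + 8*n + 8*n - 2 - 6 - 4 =4*m + 16*n - 12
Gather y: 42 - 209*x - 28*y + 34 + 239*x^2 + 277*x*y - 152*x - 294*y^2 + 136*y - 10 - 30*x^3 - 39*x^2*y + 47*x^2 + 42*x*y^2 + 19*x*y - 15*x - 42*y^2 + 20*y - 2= -30*x^3 + 286*x^2 - 376*x + y^2*(42*x - 336) + y*(-39*x^2 + 296*x + 128) + 64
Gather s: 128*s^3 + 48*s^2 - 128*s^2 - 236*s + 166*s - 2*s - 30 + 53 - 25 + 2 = 128*s^3 - 80*s^2 - 72*s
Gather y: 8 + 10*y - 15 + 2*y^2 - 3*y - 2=2*y^2 + 7*y - 9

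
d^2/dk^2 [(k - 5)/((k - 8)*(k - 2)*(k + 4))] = 6*(k^5 - 16*k^4 + 100*k^3 - 188*k^2 - 16*k - 1088)/(k^9 - 18*k^8 + 36*k^7 + 840*k^6 - 3168*k^5 - 12672*k^4 + 53760*k^3 + 36864*k^2 - 294912*k + 262144)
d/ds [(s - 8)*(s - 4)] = 2*s - 12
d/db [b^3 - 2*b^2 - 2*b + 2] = 3*b^2 - 4*b - 2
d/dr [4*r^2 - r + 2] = 8*r - 1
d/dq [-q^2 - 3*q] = -2*q - 3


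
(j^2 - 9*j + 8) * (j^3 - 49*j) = j^5 - 9*j^4 - 41*j^3 + 441*j^2 - 392*j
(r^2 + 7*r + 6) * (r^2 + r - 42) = r^4 + 8*r^3 - 29*r^2 - 288*r - 252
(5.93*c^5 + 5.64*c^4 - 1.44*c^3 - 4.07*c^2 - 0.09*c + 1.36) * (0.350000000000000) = 2.0755*c^5 + 1.974*c^4 - 0.504*c^3 - 1.4245*c^2 - 0.0315*c + 0.476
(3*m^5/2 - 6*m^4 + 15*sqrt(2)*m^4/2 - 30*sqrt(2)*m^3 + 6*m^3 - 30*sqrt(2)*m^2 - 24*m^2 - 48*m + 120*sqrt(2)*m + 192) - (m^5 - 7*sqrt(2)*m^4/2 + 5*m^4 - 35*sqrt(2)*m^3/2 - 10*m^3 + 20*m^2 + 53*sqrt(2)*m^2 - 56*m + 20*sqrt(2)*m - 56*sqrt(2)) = m^5/2 - 11*m^4 + 11*sqrt(2)*m^4 - 25*sqrt(2)*m^3/2 + 16*m^3 - 83*sqrt(2)*m^2 - 44*m^2 + 8*m + 100*sqrt(2)*m + 56*sqrt(2) + 192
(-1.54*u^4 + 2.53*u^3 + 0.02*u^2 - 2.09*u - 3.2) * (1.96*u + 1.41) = -3.0184*u^5 + 2.7874*u^4 + 3.6065*u^3 - 4.0682*u^2 - 9.2189*u - 4.512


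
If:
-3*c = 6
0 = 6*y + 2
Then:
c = -2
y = -1/3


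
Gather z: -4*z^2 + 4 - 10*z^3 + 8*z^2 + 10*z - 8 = -10*z^3 + 4*z^2 + 10*z - 4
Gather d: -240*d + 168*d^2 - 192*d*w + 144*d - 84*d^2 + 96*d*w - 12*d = 84*d^2 + d*(-96*w - 108)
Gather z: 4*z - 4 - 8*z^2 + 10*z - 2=-8*z^2 + 14*z - 6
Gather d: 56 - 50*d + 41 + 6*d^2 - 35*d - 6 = 6*d^2 - 85*d + 91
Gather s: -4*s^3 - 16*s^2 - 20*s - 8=-4*s^3 - 16*s^2 - 20*s - 8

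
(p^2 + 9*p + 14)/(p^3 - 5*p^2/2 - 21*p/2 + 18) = 2*(p^2 + 9*p + 14)/(2*p^3 - 5*p^2 - 21*p + 36)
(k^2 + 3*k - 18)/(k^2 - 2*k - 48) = (k - 3)/(k - 8)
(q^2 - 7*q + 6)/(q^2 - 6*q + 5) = (q - 6)/(q - 5)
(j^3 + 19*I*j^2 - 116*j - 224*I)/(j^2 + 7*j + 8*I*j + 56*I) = (j^2 + 11*I*j - 28)/(j + 7)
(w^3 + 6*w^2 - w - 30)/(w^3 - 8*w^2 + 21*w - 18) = (w^2 + 8*w + 15)/(w^2 - 6*w + 9)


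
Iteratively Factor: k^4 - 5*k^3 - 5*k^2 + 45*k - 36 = (k - 4)*(k^3 - k^2 - 9*k + 9) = (k - 4)*(k - 3)*(k^2 + 2*k - 3) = (k - 4)*(k - 3)*(k - 1)*(k + 3)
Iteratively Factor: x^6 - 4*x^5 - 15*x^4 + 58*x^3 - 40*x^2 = (x)*(x^5 - 4*x^4 - 15*x^3 + 58*x^2 - 40*x) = x^2*(x^4 - 4*x^3 - 15*x^2 + 58*x - 40) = x^2*(x - 5)*(x^3 + x^2 - 10*x + 8) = x^2*(x - 5)*(x - 1)*(x^2 + 2*x - 8) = x^2*(x - 5)*(x - 1)*(x + 4)*(x - 2)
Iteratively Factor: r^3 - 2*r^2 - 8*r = (r + 2)*(r^2 - 4*r) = (r - 4)*(r + 2)*(r)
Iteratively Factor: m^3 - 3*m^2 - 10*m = (m)*(m^2 - 3*m - 10) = m*(m - 5)*(m + 2)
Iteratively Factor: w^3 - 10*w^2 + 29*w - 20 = (w - 1)*(w^2 - 9*w + 20) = (w - 5)*(w - 1)*(w - 4)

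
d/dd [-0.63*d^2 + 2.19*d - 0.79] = 2.19 - 1.26*d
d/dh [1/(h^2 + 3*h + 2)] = (-2*h - 3)/(h^2 + 3*h + 2)^2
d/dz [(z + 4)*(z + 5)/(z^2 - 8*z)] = (-17*z^2 - 40*z + 160)/(z^2*(z^2 - 16*z + 64))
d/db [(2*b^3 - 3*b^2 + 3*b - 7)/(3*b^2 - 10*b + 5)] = (6*b^4 - 40*b^3 + 51*b^2 + 12*b - 55)/(9*b^4 - 60*b^3 + 130*b^2 - 100*b + 25)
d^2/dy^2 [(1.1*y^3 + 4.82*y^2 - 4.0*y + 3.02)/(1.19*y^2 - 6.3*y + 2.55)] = (1.77635683940025e-15*y^5 - 7.105427357601e-15*y^4 + 141.58438*y^3 - 168.127008*y^2 - 20.10114*y + 155.56332)/(1.685159*y^6 - 26.76429*y^5 + 152.526465*y^4 - 364.7511*y^3 + 326.842425*y^2 - 122.89725*y + 16.581375)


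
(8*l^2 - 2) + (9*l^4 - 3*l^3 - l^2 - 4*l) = 9*l^4 - 3*l^3 + 7*l^2 - 4*l - 2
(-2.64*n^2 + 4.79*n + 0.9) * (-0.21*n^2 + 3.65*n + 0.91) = 0.5544*n^4 - 10.6419*n^3 + 14.8921*n^2 + 7.6439*n + 0.819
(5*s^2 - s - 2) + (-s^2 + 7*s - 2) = 4*s^2 + 6*s - 4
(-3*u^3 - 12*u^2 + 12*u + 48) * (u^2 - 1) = -3*u^5 - 12*u^4 + 15*u^3 + 60*u^2 - 12*u - 48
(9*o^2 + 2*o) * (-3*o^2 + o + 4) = -27*o^4 + 3*o^3 + 38*o^2 + 8*o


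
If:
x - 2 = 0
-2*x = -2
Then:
No Solution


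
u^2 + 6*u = u*(u + 6)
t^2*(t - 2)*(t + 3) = t^4 + t^3 - 6*t^2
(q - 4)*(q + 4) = q^2 - 16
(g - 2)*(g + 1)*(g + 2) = g^3 + g^2 - 4*g - 4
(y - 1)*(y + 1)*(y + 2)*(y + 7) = y^4 + 9*y^3 + 13*y^2 - 9*y - 14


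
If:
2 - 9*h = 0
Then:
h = 2/9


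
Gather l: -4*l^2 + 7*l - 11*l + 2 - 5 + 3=-4*l^2 - 4*l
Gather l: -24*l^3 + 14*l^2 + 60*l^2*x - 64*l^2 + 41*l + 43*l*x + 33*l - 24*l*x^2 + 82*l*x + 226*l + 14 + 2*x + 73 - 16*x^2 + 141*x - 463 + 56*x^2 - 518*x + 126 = -24*l^3 + l^2*(60*x - 50) + l*(-24*x^2 + 125*x + 300) + 40*x^2 - 375*x - 250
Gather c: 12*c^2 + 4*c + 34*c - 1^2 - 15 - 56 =12*c^2 + 38*c - 72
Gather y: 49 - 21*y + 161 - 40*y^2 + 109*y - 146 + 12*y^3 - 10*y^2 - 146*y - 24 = 12*y^3 - 50*y^2 - 58*y + 40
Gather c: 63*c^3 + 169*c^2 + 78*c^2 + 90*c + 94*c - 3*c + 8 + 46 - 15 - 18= 63*c^3 + 247*c^2 + 181*c + 21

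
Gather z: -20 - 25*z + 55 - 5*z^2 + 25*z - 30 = 5 - 5*z^2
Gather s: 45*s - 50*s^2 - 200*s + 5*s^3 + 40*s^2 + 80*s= 5*s^3 - 10*s^2 - 75*s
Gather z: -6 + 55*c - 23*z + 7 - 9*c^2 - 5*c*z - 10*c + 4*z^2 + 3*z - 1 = -9*c^2 + 45*c + 4*z^2 + z*(-5*c - 20)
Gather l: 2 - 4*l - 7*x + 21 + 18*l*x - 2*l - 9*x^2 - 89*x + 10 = l*(18*x - 6) - 9*x^2 - 96*x + 33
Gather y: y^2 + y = y^2 + y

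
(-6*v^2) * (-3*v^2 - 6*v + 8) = 18*v^4 + 36*v^3 - 48*v^2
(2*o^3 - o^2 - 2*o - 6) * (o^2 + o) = 2*o^5 + o^4 - 3*o^3 - 8*o^2 - 6*o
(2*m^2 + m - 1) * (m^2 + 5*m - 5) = 2*m^4 + 11*m^3 - 6*m^2 - 10*m + 5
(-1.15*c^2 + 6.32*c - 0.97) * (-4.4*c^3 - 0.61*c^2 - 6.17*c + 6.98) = 5.06*c^5 - 27.1065*c^4 + 7.5083*c^3 - 46.4297*c^2 + 50.0985*c - 6.7706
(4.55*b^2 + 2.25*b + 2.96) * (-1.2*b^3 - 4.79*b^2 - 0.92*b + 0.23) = -5.46*b^5 - 24.4945*b^4 - 18.5155*b^3 - 15.2019*b^2 - 2.2057*b + 0.6808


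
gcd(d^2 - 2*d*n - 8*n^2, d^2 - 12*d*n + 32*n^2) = d - 4*n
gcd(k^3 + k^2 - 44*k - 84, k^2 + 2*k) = k + 2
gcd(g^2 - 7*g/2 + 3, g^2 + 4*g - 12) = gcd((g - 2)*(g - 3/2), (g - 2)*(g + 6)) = g - 2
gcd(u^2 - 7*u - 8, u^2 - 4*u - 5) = u + 1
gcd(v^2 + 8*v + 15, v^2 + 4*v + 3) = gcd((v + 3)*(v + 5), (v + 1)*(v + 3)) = v + 3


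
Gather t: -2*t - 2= -2*t - 2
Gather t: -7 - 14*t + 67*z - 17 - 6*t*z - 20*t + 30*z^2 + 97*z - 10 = t*(-6*z - 34) + 30*z^2 + 164*z - 34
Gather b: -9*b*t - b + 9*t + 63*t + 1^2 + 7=b*(-9*t - 1) + 72*t + 8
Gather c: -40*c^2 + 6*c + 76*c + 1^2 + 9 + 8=-40*c^2 + 82*c + 18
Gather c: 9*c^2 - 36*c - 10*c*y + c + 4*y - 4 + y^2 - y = 9*c^2 + c*(-10*y - 35) + y^2 + 3*y - 4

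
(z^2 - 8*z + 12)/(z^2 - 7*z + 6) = (z - 2)/(z - 1)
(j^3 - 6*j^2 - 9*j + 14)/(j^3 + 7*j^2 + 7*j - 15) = (j^2 - 5*j - 14)/(j^2 + 8*j + 15)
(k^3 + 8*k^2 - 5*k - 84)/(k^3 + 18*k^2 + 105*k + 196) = (k - 3)/(k + 7)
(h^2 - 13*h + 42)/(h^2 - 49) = (h - 6)/(h + 7)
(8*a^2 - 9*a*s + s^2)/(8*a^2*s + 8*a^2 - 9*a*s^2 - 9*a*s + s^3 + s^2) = 1/(s + 1)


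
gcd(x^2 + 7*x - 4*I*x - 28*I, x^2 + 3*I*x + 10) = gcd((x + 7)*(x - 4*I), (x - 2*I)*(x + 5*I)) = 1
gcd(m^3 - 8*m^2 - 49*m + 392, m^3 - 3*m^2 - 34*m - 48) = m - 8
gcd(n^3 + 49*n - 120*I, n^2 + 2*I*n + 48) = n + 8*I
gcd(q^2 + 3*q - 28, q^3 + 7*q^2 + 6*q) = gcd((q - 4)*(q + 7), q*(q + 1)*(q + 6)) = 1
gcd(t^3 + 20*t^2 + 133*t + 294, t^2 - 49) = t + 7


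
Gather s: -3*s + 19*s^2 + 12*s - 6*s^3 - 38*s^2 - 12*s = -6*s^3 - 19*s^2 - 3*s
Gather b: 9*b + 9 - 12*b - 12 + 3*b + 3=0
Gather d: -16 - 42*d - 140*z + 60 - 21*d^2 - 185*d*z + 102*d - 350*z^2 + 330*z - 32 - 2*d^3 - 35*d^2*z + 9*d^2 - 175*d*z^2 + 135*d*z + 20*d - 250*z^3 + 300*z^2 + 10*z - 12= -2*d^3 + d^2*(-35*z - 12) + d*(-175*z^2 - 50*z + 80) - 250*z^3 - 50*z^2 + 200*z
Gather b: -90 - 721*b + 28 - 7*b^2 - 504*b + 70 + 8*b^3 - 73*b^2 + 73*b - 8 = 8*b^3 - 80*b^2 - 1152*b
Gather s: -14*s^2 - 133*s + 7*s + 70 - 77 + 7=-14*s^2 - 126*s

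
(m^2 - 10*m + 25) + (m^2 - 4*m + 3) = 2*m^2 - 14*m + 28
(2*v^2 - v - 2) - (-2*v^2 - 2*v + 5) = 4*v^2 + v - 7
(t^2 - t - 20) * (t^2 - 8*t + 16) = t^4 - 9*t^3 + 4*t^2 + 144*t - 320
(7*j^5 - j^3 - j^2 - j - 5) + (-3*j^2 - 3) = 7*j^5 - j^3 - 4*j^2 - j - 8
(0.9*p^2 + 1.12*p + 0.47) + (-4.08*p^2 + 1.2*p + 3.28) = -3.18*p^2 + 2.32*p + 3.75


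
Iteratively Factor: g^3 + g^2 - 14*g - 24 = (g + 3)*(g^2 - 2*g - 8) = (g + 2)*(g + 3)*(g - 4)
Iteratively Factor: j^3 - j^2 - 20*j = (j - 5)*(j^2 + 4*j) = (j - 5)*(j + 4)*(j)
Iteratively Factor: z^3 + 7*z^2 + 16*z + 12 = (z + 3)*(z^2 + 4*z + 4) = (z + 2)*(z + 3)*(z + 2)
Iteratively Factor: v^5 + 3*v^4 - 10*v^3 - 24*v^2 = (v - 3)*(v^4 + 6*v^3 + 8*v^2) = (v - 3)*(v + 4)*(v^3 + 2*v^2) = v*(v - 3)*(v + 4)*(v^2 + 2*v) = v^2*(v - 3)*(v + 4)*(v + 2)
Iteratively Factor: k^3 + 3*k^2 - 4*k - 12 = (k + 3)*(k^2 - 4) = (k + 2)*(k + 3)*(k - 2)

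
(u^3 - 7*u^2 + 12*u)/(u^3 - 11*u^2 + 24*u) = (u - 4)/(u - 8)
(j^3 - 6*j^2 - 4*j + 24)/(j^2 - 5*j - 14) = (j^2 - 8*j + 12)/(j - 7)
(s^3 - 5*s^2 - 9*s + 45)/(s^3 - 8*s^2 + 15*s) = (s + 3)/s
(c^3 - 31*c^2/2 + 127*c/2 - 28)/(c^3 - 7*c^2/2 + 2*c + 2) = (2*c^3 - 31*c^2 + 127*c - 56)/(2*c^3 - 7*c^2 + 4*c + 4)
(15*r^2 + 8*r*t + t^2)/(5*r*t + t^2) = (3*r + t)/t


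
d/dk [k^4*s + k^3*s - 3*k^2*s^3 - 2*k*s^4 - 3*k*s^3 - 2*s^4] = s*(4*k^3 + 3*k^2 - 6*k*s^2 - 2*s^3 - 3*s^2)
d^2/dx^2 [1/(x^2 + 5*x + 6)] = 2*(-x^2 - 5*x + (2*x + 5)^2 - 6)/(x^2 + 5*x + 6)^3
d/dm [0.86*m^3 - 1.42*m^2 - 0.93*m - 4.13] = 2.58*m^2 - 2.84*m - 0.93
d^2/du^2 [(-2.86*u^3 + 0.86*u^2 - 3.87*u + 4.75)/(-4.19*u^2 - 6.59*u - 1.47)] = (5.6843418860808e-14*u^5 - 2.27373675443232e-13*u^4 + 396.554562*u^3 - 302.332794*u^2 - 892.882752*u - 432.75005)/(73.560059*u^6 + 347.084097*u^5 + 623.313618*u^4 + 529.729901*u^3 + 218.680434*u^2 + 42.720993*u + 3.176523)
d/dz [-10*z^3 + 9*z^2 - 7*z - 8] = -30*z^2 + 18*z - 7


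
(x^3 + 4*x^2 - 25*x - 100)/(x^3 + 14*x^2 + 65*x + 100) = (x - 5)/(x + 5)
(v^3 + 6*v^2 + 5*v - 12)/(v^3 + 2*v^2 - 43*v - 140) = (v^2 + 2*v - 3)/(v^2 - 2*v - 35)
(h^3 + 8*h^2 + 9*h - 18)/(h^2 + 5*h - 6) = h + 3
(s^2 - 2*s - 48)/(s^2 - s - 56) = (s + 6)/(s + 7)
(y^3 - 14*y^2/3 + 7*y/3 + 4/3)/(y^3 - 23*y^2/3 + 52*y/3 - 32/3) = (3*y + 1)/(3*y - 8)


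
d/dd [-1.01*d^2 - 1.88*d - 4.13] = -2.02*d - 1.88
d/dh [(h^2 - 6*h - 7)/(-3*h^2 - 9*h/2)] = 2*(-15*h^2 - 28*h - 21)/(3*h^2*(4*h^2 + 12*h + 9))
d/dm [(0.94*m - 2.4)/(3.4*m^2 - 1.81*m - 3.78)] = (-3.196*m^2 + 16.32*m - 7.8972)/(11.56*m^4 - 12.308*m^3 - 22.4279*m^2 + 13.6836*m + 14.2884)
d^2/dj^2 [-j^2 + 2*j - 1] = -2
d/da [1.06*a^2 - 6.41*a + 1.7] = 2.12*a - 6.41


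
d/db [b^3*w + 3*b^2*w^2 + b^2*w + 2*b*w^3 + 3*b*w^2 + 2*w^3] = w*(3*b^2 + 6*b*w + 2*b + 2*w^2 + 3*w)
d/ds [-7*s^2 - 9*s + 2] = -14*s - 9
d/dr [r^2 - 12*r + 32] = 2*r - 12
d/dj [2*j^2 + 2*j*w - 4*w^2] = 4*j + 2*w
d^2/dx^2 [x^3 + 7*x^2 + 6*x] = 6*x + 14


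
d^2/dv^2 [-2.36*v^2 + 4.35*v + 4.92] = -4.72000000000000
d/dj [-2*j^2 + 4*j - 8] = 4 - 4*j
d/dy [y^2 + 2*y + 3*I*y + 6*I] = 2*y + 2 + 3*I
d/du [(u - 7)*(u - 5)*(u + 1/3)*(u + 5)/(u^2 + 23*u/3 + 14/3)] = (18*u^5 + 147*u^4 - 752*u^3 - 4226*u^2 - 3346*u + 2975)/(9*u^4 + 138*u^3 + 613*u^2 + 644*u + 196)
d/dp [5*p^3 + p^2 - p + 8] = 15*p^2 + 2*p - 1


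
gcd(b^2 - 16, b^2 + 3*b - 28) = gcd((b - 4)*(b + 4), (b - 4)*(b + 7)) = b - 4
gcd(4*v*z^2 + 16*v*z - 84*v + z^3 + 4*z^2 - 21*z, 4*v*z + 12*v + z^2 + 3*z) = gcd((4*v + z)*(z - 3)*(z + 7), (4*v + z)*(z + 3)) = 4*v + z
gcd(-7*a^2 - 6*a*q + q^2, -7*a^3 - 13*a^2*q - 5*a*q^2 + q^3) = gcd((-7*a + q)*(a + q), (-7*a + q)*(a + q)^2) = -7*a^2 - 6*a*q + q^2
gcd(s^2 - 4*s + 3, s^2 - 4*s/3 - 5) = s - 3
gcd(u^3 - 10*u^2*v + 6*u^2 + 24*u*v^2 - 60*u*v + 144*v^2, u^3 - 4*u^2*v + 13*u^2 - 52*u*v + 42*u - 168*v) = u^2 - 4*u*v + 6*u - 24*v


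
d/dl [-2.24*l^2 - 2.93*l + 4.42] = -4.48*l - 2.93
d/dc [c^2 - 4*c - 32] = 2*c - 4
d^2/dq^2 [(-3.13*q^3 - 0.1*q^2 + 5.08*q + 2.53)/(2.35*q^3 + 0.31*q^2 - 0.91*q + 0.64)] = (3.45591*q^6 + 128.16477*q^5 + 245.07492*q^4 + 50.300474*q^3 - 111.63096*q^2 - 40.852518*q + 9.021546)/(12.977875*q^9 + 5.135925*q^8 - 14.39892*q^7 + 6.655381*q^6 + 8.373192*q^5 - 7.257195*q^4 + 1.050845*q^3 + 1.97088*q^2 - 1.118208*q + 0.262144)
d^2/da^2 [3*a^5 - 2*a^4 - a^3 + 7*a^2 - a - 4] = 60*a^3 - 24*a^2 - 6*a + 14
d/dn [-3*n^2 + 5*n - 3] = 5 - 6*n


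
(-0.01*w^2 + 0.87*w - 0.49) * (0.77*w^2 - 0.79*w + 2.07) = -0.0077*w^4 + 0.6778*w^3 - 1.0853*w^2 + 2.188*w - 1.0143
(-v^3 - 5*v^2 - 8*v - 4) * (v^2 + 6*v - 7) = -v^5 - 11*v^4 - 31*v^3 - 17*v^2 + 32*v + 28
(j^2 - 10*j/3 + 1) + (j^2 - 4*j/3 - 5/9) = 2*j^2 - 14*j/3 + 4/9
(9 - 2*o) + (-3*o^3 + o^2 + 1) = -3*o^3 + o^2 - 2*o + 10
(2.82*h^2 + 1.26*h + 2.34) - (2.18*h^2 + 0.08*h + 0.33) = 0.64*h^2 + 1.18*h + 2.01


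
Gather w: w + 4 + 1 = w + 5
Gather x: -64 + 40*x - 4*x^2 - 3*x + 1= -4*x^2 + 37*x - 63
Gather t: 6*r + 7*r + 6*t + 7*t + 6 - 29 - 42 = 13*r + 13*t - 65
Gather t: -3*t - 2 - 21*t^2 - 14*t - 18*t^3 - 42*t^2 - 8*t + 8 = -18*t^3 - 63*t^2 - 25*t + 6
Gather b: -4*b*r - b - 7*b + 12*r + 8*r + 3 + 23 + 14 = b*(-4*r - 8) + 20*r + 40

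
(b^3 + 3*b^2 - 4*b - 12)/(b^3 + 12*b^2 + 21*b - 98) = (b^2 + 5*b + 6)/(b^2 + 14*b + 49)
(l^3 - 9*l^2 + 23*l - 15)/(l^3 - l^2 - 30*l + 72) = (l^2 - 6*l + 5)/(l^2 + 2*l - 24)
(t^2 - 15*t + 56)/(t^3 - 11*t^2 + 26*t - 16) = (t - 7)/(t^2 - 3*t + 2)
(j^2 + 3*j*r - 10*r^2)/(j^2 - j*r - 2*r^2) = (j + 5*r)/(j + r)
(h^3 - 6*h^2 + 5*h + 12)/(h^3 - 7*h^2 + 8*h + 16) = (h - 3)/(h - 4)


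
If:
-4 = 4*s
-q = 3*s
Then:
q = 3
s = -1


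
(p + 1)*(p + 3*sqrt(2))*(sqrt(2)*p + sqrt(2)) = sqrt(2)*p^3 + 2*sqrt(2)*p^2 + 6*p^2 + sqrt(2)*p + 12*p + 6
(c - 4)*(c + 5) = c^2 + c - 20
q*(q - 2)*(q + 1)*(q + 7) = q^4 + 6*q^3 - 9*q^2 - 14*q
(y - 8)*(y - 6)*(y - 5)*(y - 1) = y^4 - 20*y^3 + 137*y^2 - 358*y + 240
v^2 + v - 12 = (v - 3)*(v + 4)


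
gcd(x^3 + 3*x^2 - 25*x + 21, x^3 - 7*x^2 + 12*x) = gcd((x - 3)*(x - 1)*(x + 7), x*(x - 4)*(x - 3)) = x - 3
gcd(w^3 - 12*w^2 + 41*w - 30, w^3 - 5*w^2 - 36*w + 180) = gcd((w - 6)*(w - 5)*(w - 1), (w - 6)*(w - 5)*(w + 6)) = w^2 - 11*w + 30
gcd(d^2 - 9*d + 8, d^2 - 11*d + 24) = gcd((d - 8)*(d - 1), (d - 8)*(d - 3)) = d - 8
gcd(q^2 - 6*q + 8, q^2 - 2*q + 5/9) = 1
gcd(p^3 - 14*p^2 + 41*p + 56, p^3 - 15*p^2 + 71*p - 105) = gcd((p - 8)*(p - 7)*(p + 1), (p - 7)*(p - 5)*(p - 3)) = p - 7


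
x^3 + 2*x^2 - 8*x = x*(x - 2)*(x + 4)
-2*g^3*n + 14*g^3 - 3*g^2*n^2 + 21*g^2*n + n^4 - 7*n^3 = (-2*g + n)*(g + n)^2*(n - 7)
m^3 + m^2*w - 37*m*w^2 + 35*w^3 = (m - 5*w)*(m - w)*(m + 7*w)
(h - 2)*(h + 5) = h^2 + 3*h - 10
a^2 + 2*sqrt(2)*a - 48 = (a - 4*sqrt(2))*(a + 6*sqrt(2))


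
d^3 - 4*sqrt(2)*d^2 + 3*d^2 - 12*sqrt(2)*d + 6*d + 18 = (d + 3)*(d - 3*sqrt(2))*(d - sqrt(2))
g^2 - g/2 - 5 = (g - 5/2)*(g + 2)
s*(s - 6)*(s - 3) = s^3 - 9*s^2 + 18*s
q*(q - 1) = q^2 - q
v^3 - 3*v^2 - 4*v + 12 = (v - 3)*(v - 2)*(v + 2)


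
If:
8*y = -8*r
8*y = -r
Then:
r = 0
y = 0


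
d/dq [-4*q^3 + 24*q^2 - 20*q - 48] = -12*q^2 + 48*q - 20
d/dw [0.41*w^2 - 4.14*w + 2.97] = 0.82*w - 4.14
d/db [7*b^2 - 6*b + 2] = 14*b - 6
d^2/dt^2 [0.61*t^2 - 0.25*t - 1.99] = 1.22000000000000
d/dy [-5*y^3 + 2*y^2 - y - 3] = -15*y^2 + 4*y - 1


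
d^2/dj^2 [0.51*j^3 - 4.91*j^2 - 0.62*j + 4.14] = 3.06*j - 9.82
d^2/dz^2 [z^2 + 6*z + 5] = 2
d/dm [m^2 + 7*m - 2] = 2*m + 7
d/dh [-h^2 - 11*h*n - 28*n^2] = -2*h - 11*n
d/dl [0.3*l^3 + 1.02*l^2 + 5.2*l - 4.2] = 0.9*l^2 + 2.04*l + 5.2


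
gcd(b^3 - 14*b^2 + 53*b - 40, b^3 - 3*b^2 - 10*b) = b - 5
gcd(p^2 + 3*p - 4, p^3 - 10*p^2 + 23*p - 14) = p - 1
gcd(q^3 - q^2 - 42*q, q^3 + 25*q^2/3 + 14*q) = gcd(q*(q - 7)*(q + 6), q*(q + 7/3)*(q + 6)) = q^2 + 6*q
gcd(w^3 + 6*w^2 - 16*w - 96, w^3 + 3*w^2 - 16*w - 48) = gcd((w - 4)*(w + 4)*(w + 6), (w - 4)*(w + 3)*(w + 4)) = w^2 - 16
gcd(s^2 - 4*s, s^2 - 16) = s - 4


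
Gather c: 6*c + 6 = 6*c + 6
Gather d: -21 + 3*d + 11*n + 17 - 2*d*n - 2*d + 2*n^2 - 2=d*(1 - 2*n) + 2*n^2 + 11*n - 6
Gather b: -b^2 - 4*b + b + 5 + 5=-b^2 - 3*b + 10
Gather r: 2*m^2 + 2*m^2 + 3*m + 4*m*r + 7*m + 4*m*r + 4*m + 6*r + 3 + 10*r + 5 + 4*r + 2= 4*m^2 + 14*m + r*(8*m + 20) + 10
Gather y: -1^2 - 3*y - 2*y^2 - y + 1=-2*y^2 - 4*y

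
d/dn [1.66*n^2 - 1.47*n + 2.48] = 3.32*n - 1.47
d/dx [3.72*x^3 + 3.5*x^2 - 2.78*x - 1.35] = 11.16*x^2 + 7.0*x - 2.78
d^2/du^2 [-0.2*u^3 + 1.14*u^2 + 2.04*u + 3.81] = 2.28 - 1.2*u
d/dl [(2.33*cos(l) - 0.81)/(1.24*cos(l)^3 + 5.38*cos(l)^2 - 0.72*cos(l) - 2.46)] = (5.7784*cos(l)^3 + 9.5222*cos(l)^2 - 8.7156*cos(l) + 6.315)*sin(l)/(1.5376*cos(l)^6 + 13.3424*cos(l)^5 + 27.1588*cos(l)^4 - 13.848*cos(l)^3 - 25.9512*cos(l)^2 + 3.5424*cos(l) + 6.0516)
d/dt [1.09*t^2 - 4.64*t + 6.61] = 2.18*t - 4.64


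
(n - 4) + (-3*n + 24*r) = -2*n + 24*r - 4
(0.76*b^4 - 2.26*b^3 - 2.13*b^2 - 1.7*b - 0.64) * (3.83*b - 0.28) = 2.9108*b^5 - 8.8686*b^4 - 7.5251*b^3 - 5.9146*b^2 - 1.9752*b + 0.1792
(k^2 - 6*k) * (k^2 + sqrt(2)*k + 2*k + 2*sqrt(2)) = k^4 - 4*k^3 + sqrt(2)*k^3 - 12*k^2 - 4*sqrt(2)*k^2 - 12*sqrt(2)*k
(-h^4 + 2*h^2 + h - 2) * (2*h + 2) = -2*h^5 - 2*h^4 + 4*h^3 + 6*h^2 - 2*h - 4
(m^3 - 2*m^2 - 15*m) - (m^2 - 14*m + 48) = m^3 - 3*m^2 - m - 48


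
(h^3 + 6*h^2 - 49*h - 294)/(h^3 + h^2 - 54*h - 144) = (h^2 - 49)/(h^2 - 5*h - 24)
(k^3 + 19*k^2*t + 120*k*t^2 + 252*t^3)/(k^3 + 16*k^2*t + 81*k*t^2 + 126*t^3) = (k + 6*t)/(k + 3*t)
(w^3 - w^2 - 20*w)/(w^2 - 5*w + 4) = w*(w^2 - w - 20)/(w^2 - 5*w + 4)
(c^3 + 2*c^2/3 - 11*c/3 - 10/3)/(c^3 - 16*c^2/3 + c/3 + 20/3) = (3*c^2 - c - 10)/(3*c^2 - 19*c + 20)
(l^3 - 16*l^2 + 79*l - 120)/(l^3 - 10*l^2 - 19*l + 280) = (l^2 - 8*l + 15)/(l^2 - 2*l - 35)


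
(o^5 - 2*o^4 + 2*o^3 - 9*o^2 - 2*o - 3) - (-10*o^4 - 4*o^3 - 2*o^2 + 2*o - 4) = o^5 + 8*o^4 + 6*o^3 - 7*o^2 - 4*o + 1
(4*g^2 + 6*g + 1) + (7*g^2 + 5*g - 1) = 11*g^2 + 11*g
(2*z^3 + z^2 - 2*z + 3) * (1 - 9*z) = -18*z^4 - 7*z^3 + 19*z^2 - 29*z + 3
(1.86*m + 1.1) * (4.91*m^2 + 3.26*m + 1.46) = 9.1326*m^3 + 11.4646*m^2 + 6.3016*m + 1.606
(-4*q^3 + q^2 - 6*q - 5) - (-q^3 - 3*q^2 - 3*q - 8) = -3*q^3 + 4*q^2 - 3*q + 3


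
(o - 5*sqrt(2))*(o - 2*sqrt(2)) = o^2 - 7*sqrt(2)*o + 20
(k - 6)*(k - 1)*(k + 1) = k^3 - 6*k^2 - k + 6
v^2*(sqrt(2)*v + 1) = sqrt(2)*v^3 + v^2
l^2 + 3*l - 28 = (l - 4)*(l + 7)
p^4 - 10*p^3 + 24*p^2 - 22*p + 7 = (p - 7)*(p - 1)^3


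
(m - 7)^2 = m^2 - 14*m + 49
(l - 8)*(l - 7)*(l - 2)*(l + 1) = l^4 - 16*l^3 + 69*l^2 - 26*l - 112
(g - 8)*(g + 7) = g^2 - g - 56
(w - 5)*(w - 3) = w^2 - 8*w + 15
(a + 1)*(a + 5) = a^2 + 6*a + 5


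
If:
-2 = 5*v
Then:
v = -2/5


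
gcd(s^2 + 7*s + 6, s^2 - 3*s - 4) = s + 1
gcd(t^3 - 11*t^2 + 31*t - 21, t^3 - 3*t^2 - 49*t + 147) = t^2 - 10*t + 21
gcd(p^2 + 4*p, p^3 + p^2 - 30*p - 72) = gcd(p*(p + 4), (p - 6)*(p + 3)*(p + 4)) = p + 4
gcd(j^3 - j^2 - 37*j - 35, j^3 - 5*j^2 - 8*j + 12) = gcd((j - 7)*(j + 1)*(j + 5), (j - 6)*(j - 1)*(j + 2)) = 1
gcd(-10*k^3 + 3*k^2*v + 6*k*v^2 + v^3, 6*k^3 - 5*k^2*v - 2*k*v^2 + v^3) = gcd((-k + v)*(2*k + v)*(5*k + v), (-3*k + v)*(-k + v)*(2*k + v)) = -2*k^2 + k*v + v^2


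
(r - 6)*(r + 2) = r^2 - 4*r - 12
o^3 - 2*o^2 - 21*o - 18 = (o - 6)*(o + 1)*(o + 3)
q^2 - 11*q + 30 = (q - 6)*(q - 5)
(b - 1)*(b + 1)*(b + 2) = b^3 + 2*b^2 - b - 2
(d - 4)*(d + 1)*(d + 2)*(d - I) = d^4 - d^3 - I*d^3 - 10*d^2 + I*d^2 - 8*d + 10*I*d + 8*I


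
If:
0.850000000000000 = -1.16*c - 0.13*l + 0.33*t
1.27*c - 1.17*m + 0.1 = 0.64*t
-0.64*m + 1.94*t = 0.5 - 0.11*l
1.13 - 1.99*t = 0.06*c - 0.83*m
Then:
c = -0.01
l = -5.18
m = -0.20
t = 0.49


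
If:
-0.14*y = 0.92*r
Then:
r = -0.152173913043478*y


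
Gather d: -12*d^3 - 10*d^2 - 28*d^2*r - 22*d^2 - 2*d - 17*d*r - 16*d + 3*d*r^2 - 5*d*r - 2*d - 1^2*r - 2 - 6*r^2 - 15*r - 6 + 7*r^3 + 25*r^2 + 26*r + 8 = -12*d^3 + d^2*(-28*r - 32) + d*(3*r^2 - 22*r - 20) + 7*r^3 + 19*r^2 + 10*r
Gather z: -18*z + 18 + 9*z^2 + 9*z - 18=9*z^2 - 9*z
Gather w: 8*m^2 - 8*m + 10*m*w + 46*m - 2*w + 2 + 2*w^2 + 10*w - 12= 8*m^2 + 38*m + 2*w^2 + w*(10*m + 8) - 10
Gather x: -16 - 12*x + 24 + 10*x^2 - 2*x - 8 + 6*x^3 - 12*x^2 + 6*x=6*x^3 - 2*x^2 - 8*x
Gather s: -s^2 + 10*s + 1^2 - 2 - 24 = -s^2 + 10*s - 25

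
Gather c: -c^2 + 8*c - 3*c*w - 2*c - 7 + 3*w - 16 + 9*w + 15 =-c^2 + c*(6 - 3*w) + 12*w - 8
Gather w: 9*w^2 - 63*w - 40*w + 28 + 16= 9*w^2 - 103*w + 44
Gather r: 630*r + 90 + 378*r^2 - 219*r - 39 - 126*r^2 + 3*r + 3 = 252*r^2 + 414*r + 54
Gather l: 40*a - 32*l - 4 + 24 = 40*a - 32*l + 20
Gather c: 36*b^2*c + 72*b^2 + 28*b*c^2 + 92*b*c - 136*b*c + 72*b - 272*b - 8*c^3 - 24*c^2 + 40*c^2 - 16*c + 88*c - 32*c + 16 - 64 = 72*b^2 - 200*b - 8*c^3 + c^2*(28*b + 16) + c*(36*b^2 - 44*b + 40) - 48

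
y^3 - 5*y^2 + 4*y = y*(y - 4)*(y - 1)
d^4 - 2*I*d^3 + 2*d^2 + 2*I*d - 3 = (d - 1)*(d + 1)*(d - 3*I)*(d + I)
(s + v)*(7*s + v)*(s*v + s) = 7*s^3*v + 7*s^3 + 8*s^2*v^2 + 8*s^2*v + s*v^3 + s*v^2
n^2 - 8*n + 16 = (n - 4)^2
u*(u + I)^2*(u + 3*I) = u^4 + 5*I*u^3 - 7*u^2 - 3*I*u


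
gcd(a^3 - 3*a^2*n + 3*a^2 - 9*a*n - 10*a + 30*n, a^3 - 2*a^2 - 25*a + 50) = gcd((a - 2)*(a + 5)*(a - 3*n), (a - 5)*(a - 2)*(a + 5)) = a^2 + 3*a - 10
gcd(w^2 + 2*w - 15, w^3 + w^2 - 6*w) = 1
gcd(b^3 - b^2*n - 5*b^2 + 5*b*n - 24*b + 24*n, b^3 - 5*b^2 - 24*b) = b^2 - 5*b - 24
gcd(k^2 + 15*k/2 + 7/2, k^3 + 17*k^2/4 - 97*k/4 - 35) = k + 7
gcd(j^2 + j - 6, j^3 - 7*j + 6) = j^2 + j - 6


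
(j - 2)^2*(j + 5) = j^3 + j^2 - 16*j + 20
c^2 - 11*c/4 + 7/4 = (c - 7/4)*(c - 1)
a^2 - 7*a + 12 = (a - 4)*(a - 3)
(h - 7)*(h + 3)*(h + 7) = h^3 + 3*h^2 - 49*h - 147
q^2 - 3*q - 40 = (q - 8)*(q + 5)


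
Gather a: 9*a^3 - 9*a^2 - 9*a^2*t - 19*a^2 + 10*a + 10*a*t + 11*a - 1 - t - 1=9*a^3 + a^2*(-9*t - 28) + a*(10*t + 21) - t - 2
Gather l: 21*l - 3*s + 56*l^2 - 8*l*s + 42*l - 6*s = 56*l^2 + l*(63 - 8*s) - 9*s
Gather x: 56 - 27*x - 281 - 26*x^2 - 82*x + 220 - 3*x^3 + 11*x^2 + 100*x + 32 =-3*x^3 - 15*x^2 - 9*x + 27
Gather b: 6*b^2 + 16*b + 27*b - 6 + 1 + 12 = 6*b^2 + 43*b + 7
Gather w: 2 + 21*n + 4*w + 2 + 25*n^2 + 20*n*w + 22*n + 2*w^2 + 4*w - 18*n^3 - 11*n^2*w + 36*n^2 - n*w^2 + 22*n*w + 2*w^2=-18*n^3 + 61*n^2 + 43*n + w^2*(4 - n) + w*(-11*n^2 + 42*n + 8) + 4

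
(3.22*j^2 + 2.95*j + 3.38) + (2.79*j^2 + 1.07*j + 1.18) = 6.01*j^2 + 4.02*j + 4.56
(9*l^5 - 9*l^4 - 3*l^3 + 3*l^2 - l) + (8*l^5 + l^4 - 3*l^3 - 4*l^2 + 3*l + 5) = 17*l^5 - 8*l^4 - 6*l^3 - l^2 + 2*l + 5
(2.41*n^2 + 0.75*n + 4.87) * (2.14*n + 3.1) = 5.1574*n^3 + 9.076*n^2 + 12.7468*n + 15.097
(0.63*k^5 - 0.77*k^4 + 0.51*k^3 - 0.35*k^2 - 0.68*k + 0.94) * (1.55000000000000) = 0.9765*k^5 - 1.1935*k^4 + 0.7905*k^3 - 0.5425*k^2 - 1.054*k + 1.457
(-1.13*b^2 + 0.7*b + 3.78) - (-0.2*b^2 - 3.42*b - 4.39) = -0.93*b^2 + 4.12*b + 8.17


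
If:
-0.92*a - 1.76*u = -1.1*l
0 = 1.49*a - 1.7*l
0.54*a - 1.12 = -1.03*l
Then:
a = 0.78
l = 0.68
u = 0.02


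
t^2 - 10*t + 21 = (t - 7)*(t - 3)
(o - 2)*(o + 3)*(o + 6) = o^3 + 7*o^2 - 36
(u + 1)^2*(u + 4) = u^3 + 6*u^2 + 9*u + 4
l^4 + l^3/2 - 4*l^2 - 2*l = l*(l - 2)*(l + 1/2)*(l + 2)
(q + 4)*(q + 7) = q^2 + 11*q + 28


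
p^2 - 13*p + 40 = (p - 8)*(p - 5)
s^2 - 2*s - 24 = (s - 6)*(s + 4)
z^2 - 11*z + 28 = (z - 7)*(z - 4)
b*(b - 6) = b^2 - 6*b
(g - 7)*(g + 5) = g^2 - 2*g - 35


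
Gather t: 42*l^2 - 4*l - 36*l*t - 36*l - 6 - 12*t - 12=42*l^2 - 40*l + t*(-36*l - 12) - 18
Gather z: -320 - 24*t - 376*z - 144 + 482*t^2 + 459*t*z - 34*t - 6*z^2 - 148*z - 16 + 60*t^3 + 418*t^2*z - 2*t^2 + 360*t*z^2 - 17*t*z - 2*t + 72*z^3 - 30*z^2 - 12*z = 60*t^3 + 480*t^2 - 60*t + 72*z^3 + z^2*(360*t - 36) + z*(418*t^2 + 442*t - 536) - 480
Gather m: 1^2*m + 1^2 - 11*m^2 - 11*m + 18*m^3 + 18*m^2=18*m^3 + 7*m^2 - 10*m + 1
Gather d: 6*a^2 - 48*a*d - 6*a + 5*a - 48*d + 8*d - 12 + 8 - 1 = 6*a^2 - a + d*(-48*a - 40) - 5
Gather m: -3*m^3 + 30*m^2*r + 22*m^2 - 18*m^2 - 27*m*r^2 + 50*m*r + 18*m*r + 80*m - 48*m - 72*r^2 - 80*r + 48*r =-3*m^3 + m^2*(30*r + 4) + m*(-27*r^2 + 68*r + 32) - 72*r^2 - 32*r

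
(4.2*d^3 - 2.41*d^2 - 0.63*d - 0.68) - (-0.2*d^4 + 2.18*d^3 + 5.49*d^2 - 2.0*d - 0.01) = 0.2*d^4 + 2.02*d^3 - 7.9*d^2 + 1.37*d - 0.67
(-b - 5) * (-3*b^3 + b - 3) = 3*b^4 + 15*b^3 - b^2 - 2*b + 15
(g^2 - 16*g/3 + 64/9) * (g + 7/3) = g^3 - 3*g^2 - 16*g/3 + 448/27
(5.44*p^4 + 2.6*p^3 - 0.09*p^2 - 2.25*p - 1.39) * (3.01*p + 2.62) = 16.3744*p^5 + 22.0788*p^4 + 6.5411*p^3 - 7.0083*p^2 - 10.0789*p - 3.6418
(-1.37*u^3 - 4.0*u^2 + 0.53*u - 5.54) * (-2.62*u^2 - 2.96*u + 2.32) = 3.5894*u^5 + 14.5352*u^4 + 7.273*u^3 + 3.666*u^2 + 17.628*u - 12.8528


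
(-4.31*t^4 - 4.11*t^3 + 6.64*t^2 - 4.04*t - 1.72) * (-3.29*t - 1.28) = 14.1799*t^5 + 19.0387*t^4 - 16.5848*t^3 + 4.7924*t^2 + 10.83*t + 2.2016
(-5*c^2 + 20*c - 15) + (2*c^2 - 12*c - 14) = -3*c^2 + 8*c - 29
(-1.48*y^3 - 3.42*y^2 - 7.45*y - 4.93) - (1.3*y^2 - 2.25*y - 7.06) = -1.48*y^3 - 4.72*y^2 - 5.2*y + 2.13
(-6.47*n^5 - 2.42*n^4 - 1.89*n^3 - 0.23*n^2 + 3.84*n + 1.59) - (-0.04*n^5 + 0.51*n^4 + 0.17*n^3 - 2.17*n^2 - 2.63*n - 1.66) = -6.43*n^5 - 2.93*n^4 - 2.06*n^3 + 1.94*n^2 + 6.47*n + 3.25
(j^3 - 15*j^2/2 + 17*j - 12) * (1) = j^3 - 15*j^2/2 + 17*j - 12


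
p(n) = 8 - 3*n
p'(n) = -3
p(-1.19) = 11.57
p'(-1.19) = -3.00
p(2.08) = 1.76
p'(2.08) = -3.00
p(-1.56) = 12.68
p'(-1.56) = -3.00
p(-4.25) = 20.75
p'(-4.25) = -3.00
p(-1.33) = 11.99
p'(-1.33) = -3.00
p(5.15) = -7.45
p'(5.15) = -3.00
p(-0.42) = 9.26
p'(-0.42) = -3.00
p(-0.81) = 10.43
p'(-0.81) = -3.00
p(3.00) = -1.00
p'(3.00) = -3.00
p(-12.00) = 44.00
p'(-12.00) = -3.00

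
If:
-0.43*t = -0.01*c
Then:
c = 43.0*t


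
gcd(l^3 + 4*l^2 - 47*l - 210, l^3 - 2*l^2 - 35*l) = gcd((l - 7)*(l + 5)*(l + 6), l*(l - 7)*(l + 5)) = l^2 - 2*l - 35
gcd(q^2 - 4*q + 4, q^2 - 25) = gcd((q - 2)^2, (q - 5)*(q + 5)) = 1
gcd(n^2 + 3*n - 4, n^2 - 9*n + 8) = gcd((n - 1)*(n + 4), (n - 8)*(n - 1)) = n - 1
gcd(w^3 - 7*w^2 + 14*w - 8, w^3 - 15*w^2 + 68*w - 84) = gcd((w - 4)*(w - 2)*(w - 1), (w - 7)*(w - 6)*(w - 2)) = w - 2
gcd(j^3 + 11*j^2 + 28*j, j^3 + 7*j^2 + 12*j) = j^2 + 4*j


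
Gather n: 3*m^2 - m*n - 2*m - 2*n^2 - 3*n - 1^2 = 3*m^2 - 2*m - 2*n^2 + n*(-m - 3) - 1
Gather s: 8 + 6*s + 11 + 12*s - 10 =18*s + 9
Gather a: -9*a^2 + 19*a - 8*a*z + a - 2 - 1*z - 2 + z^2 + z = -9*a^2 + a*(20 - 8*z) + z^2 - 4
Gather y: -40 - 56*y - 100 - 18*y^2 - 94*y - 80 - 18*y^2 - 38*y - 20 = -36*y^2 - 188*y - 240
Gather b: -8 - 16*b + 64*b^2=64*b^2 - 16*b - 8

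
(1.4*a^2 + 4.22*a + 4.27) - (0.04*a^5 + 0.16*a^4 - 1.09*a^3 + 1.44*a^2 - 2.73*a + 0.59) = -0.04*a^5 - 0.16*a^4 + 1.09*a^3 - 0.04*a^2 + 6.95*a + 3.68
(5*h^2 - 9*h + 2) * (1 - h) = -5*h^3 + 14*h^2 - 11*h + 2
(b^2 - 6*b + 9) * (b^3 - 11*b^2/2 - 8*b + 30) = b^5 - 23*b^4/2 + 34*b^3 + 57*b^2/2 - 252*b + 270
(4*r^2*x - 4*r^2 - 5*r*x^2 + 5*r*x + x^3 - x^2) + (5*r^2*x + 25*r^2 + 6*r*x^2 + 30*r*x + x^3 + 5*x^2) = 9*r^2*x + 21*r^2 + r*x^2 + 35*r*x + 2*x^3 + 4*x^2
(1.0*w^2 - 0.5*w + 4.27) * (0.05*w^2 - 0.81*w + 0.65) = 0.05*w^4 - 0.835*w^3 + 1.2685*w^2 - 3.7837*w + 2.7755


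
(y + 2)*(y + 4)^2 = y^3 + 10*y^2 + 32*y + 32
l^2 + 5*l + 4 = (l + 1)*(l + 4)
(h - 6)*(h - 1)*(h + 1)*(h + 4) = h^4 - 2*h^3 - 25*h^2 + 2*h + 24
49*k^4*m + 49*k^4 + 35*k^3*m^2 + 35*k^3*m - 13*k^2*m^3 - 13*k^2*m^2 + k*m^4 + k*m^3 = (-7*k + m)^2*(k + m)*(k*m + k)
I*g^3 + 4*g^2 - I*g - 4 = (g + 1)*(g - 4*I)*(I*g - I)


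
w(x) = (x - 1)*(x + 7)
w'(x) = 2*x + 6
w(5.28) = 52.56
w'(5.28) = 16.56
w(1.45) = 3.80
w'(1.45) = 8.90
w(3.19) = 22.32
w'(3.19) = 12.38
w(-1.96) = -14.92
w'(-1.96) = 2.08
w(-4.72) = -13.04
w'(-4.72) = -3.44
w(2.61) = 15.47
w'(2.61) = 11.22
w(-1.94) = -14.88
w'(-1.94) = 2.12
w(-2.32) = -15.54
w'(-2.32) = 1.36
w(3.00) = 20.00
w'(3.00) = 12.00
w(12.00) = 209.00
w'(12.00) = 30.00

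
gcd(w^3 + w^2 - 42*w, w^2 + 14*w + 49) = w + 7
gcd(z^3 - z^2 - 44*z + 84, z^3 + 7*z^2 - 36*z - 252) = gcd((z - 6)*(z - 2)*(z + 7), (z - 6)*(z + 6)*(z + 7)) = z^2 + z - 42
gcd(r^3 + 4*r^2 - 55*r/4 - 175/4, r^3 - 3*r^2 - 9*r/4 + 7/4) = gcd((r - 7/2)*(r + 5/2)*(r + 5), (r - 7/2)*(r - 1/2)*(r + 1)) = r - 7/2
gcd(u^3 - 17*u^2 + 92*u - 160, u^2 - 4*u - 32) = u - 8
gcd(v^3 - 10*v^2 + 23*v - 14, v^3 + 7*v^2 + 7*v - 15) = v - 1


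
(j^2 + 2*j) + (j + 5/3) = j^2 + 3*j + 5/3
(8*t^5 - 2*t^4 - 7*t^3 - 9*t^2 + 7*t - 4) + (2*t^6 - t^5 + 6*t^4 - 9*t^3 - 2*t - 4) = 2*t^6 + 7*t^5 + 4*t^4 - 16*t^3 - 9*t^2 + 5*t - 8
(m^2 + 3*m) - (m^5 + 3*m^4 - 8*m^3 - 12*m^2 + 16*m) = -m^5 - 3*m^4 + 8*m^3 + 13*m^2 - 13*m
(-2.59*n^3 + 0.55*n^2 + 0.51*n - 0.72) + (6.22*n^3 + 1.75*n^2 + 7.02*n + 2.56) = 3.63*n^3 + 2.3*n^2 + 7.53*n + 1.84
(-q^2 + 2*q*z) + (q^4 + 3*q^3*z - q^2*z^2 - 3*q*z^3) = q^4 + 3*q^3*z - q^2*z^2 - q^2 - 3*q*z^3 + 2*q*z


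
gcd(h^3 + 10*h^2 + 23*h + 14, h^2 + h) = h + 1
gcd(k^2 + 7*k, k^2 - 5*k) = k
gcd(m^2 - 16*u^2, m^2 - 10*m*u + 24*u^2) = -m + 4*u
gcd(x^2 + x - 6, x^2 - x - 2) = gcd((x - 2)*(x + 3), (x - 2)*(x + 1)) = x - 2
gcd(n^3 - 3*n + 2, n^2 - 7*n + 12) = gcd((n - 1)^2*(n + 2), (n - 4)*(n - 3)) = 1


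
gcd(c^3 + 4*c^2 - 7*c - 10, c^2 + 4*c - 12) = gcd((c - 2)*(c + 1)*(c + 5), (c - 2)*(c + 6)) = c - 2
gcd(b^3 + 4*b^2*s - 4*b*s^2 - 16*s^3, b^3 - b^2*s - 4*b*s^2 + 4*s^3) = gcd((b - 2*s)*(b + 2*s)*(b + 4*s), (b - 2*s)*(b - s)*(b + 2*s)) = -b^2 + 4*s^2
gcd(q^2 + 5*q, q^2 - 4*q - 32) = 1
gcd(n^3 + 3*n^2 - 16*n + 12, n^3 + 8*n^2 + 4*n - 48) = n^2 + 4*n - 12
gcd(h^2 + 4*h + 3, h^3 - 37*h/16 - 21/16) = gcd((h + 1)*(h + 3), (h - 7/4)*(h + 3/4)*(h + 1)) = h + 1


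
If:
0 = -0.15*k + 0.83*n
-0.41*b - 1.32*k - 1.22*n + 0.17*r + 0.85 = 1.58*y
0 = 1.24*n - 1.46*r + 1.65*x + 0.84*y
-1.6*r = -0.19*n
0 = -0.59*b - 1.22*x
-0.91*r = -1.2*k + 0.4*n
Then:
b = 0.44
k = 0.00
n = 0.00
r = 0.00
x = -0.22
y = 0.42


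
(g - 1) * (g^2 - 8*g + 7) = g^3 - 9*g^2 + 15*g - 7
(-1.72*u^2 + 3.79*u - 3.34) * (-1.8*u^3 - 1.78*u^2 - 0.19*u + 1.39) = 3.096*u^5 - 3.7604*u^4 - 0.4074*u^3 + 2.8343*u^2 + 5.9027*u - 4.6426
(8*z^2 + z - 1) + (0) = 8*z^2 + z - 1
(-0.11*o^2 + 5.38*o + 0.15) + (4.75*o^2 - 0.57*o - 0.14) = 4.64*o^2 + 4.81*o + 0.00999999999999998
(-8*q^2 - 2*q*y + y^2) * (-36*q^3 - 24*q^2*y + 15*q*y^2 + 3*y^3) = 288*q^5 + 264*q^4*y - 108*q^3*y^2 - 78*q^2*y^3 + 9*q*y^4 + 3*y^5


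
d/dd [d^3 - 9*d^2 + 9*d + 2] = 3*d^2 - 18*d + 9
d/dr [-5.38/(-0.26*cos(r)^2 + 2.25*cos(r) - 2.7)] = (2.7976*cos(r) - 12.105)*sin(r)/(0.26*cos(r)^2 - 2.25*cos(r) + 2.7)^2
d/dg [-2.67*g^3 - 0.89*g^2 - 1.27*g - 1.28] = -8.01*g^2 - 1.78*g - 1.27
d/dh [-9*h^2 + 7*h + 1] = 7 - 18*h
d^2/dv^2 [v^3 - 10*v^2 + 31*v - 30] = 6*v - 20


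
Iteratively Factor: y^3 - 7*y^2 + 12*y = (y)*(y^2 - 7*y + 12) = y*(y - 4)*(y - 3)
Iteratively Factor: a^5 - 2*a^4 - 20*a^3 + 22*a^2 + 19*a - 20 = (a + 4)*(a^4 - 6*a^3 + 4*a^2 + 6*a - 5) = (a - 5)*(a + 4)*(a^3 - a^2 - a + 1) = (a - 5)*(a + 1)*(a + 4)*(a^2 - 2*a + 1) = (a - 5)*(a - 1)*(a + 1)*(a + 4)*(a - 1)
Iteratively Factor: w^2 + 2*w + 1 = (w + 1)*(w + 1)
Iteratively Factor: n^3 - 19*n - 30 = (n - 5)*(n^2 + 5*n + 6) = (n - 5)*(n + 2)*(n + 3)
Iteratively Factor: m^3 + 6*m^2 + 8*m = (m)*(m^2 + 6*m + 8) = m*(m + 2)*(m + 4)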